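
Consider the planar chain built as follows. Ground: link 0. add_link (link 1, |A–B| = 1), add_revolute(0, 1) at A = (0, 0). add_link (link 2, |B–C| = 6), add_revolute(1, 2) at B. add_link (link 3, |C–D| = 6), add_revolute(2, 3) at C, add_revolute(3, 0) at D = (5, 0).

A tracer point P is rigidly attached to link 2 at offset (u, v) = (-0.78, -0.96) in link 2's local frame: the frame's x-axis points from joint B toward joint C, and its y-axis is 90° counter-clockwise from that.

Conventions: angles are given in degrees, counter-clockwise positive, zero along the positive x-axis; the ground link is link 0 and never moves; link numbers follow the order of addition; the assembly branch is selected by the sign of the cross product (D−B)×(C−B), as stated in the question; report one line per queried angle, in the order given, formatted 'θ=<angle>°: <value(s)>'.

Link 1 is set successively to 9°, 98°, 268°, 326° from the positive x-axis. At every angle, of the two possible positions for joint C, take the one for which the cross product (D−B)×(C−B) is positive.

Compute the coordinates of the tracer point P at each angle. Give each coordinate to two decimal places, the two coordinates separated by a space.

A=(0,0), D=(5.00,0)
θ=9°: B = A + 1.00·(cos9°, sin9°) = (0.9877, 0.1564)
θ=9°: |BD| = 4.0154
θ=9°: circle(B,6.00) ∩ circle(D,6.00): a=2.0077, h=5.6541
θ=9°:   candidates: C₊=(3.2141,5.7281) cross=22.703; C₋=(2.7736,-5.5716) cross=-22.703
θ=9°:   branch + wants cross > 0 → take C=(3.2141,5.7281) (cross=22.703)
θ=9°: ex = (C−B)/|BC| = (0.3711,0.9286); ey = (-0.9286,0.3711)
θ=9°: P = B + -0.78·ex + -0.96·ey = (1.5897,-0.9241)
θ=98°: B = A + 1.00·(cos98°, sin98°) = (-0.1392, 0.9903)
θ=98°: |BD| = 5.2337
θ=98°: circle(B,6.00) ∩ circle(D,6.00): a=2.6169, h=5.3993
θ=98°:   candidates: C₊=(3.4520,5.7969) cross=28.258; C₋=(1.4088,-4.8066) cross=-28.258
θ=98°:   branch + wants cross > 0 → take C=(3.4520,5.7969) (cross=28.258)
θ=98°: ex = (C−B)/|BC| = (0.5985,0.8011); ey = (-0.8011,0.5985)
θ=98°: P = B + -0.78·ex + -0.96·ey = (0.1630,-0.2092)
θ=268°: B = A + 1.00·(cos268°, sin268°) = (-0.0349, -0.9994)
θ=268°: |BD| = 5.1331
θ=268°: circle(B,6.00) ∩ circle(D,6.00): a=2.5666, h=5.4234
θ=268°:   candidates: C₊=(1.4267,4.8199) cross=27.839; C₋=(3.5384,-5.8193) cross=-27.839
θ=268°:   branch + wants cross > 0 → take C=(1.4267,4.8199) (cross=27.839)
θ=268°: ex = (C−B)/|BC| = (0.2436,0.9699); ey = (-0.9699,0.2436)
θ=268°: P = B + -0.78·ex + -0.96·ey = (0.7062,-1.9897)
θ=326°: B = A + 1.00·(cos326°, sin326°) = (0.8290, -0.5592)
θ=326°: |BD| = 4.2083
θ=326°: circle(B,6.00) ∩ circle(D,6.00): a=2.1041, h=5.6189
θ=326°:   candidates: C₊=(2.1679,5.2895) cross=23.646; C₋=(3.6612,-5.8487) cross=-23.646
θ=326°:   branch + wants cross > 0 → take C=(2.1679,5.2895) (cross=23.646)
θ=326°: ex = (C−B)/|BC| = (0.2231,0.9748); ey = (-0.9748,0.2231)
θ=326°: P = B + -0.78·ex + -0.96·ey = (1.5908,-1.5337)

θ=9°: 1.59 -0.92
θ=98°: 0.16 -0.21
θ=268°: 0.71 -1.99
θ=326°: 1.59 -1.53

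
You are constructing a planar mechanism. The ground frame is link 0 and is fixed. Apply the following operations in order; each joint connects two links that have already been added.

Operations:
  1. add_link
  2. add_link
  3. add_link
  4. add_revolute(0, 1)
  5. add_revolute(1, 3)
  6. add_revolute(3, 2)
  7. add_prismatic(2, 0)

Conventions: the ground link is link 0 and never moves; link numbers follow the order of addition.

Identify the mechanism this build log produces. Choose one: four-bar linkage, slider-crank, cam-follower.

links: 4 (incl. ground); joints: 3 revolute, 1 prismatic, 0 higher (cam) pair, forming one closed loop
4 links, 3 revolutes + 1 prismatic in one loop → slider-crank

slider-crank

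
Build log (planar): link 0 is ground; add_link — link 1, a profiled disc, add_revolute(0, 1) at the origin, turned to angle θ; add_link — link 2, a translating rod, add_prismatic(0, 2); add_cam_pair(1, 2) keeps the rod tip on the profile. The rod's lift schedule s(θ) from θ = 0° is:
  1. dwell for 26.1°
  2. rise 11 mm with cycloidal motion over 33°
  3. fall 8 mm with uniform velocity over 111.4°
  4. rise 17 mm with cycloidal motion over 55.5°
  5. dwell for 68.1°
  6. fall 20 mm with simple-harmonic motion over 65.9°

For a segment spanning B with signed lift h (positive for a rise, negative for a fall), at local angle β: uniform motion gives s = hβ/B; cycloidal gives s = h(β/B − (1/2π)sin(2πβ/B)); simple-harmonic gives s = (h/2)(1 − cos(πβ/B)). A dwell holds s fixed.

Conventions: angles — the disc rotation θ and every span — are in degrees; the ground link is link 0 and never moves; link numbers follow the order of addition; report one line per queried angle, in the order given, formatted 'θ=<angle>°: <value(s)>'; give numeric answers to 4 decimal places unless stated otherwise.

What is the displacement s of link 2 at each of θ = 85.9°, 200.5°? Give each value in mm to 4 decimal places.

seg 1 [0°–26.1°] dwell: s stays 0.0000
seg 2 [26.1°–59.1°] cycloidal, h=11: full span → s += 11 → s = 11.0000
seg 3 [59.1°–170.5°] uniform, h=-8: θ=85.9° here. β=26.8, B=111.4. -8·26.8/111.4 = -1.9246 → s = 9.0754
seg 3 [59.1°–170.5°] uniform, h=-8: full span → s += -8 → s = 3.0000
seg 4 [170.5°–226°] cycloidal, h=17: θ=200.5° here. β=30, B=55.5. 17·(0.5405 − sin(2π·0.5405)/(2π)) = 9.8709 → s = 12.8709

θ=85.9°: 9.0754
θ=200.5°: 12.8709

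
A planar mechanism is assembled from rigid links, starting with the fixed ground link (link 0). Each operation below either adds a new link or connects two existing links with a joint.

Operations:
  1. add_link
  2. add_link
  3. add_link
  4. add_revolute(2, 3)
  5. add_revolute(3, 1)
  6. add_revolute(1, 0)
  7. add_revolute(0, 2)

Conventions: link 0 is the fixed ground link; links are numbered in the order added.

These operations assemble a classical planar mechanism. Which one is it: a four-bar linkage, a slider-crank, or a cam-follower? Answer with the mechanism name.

links: 4 (incl. ground); joints: 4 revolute, 0 prismatic, 0 higher (cam) pair, forming one closed loop
4 links in a single 4R loop → four-bar linkage

four-bar linkage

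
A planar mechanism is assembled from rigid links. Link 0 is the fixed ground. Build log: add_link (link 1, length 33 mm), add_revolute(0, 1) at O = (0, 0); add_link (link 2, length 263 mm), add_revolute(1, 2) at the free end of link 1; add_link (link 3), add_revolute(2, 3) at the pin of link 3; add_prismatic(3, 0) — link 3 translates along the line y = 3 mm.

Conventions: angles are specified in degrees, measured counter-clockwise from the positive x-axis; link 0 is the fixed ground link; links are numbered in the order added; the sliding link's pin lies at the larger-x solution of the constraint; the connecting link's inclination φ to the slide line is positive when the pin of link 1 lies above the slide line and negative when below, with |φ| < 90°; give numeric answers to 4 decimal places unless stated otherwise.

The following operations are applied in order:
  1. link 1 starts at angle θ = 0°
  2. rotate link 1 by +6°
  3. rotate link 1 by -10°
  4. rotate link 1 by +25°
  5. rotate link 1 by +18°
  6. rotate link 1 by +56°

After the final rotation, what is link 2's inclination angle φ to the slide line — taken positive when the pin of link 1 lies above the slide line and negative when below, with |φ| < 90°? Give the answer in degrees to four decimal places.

geometry: r = 33 mm, L = 263 mm, e = 3 mm; θ starts at 0°
rotate link 1 by +6°: θ ← 0° +6° = 6°
rotate link 1 by -10°: θ ← 6° -10° = -4°
rotate link 1 by +25°: θ ← -4° +25° = 21°
rotate link 1 by +18°: θ ← 21° +18° = 39°
rotate link 1 by +56°: θ ← 39° +56° = 95°
h = r sin θ − e = 32.874425 − 3 = 29.874425
sin φ = h / L = 29.874425 / 263 = 0.11359097
φ = arcsin(0.11359097) = 6.522361°

6.5224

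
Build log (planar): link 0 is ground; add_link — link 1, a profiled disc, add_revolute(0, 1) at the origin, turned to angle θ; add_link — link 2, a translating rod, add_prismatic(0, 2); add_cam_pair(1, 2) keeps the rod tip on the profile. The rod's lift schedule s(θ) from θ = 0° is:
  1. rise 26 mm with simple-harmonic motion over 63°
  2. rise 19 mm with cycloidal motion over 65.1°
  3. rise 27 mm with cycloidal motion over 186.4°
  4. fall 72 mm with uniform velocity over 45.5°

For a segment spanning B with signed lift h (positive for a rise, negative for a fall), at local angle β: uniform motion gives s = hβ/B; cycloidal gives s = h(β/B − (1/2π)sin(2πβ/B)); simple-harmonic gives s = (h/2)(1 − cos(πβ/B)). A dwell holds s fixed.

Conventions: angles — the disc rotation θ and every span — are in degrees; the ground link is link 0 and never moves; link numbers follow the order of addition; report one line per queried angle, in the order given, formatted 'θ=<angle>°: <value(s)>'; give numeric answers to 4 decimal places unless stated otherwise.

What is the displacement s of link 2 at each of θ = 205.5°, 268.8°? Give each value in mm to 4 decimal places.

seg 1 [0°–63°] simple-harmonic, h=26: full span → s += 26 → s = 26.0000
seg 2 [63°–128.1°] cycloidal, h=19: full span → s += 19 → s = 45.0000
seg 3 [128.1°–314.5°] cycloidal, h=27: θ=205.5° here. β=77.4, B=186.4. 27·(0.4152 − sin(2π·0.4152)/(2π)) = 9.0294 → s = 54.0294
seg 3 [128.1°–314.5°] cycloidal, h=27: θ=268.8° here. β=140.7, B=186.4. 27·(0.7548 − sin(2π·0.7548)/(2π)) = 24.6756 → s = 69.6756

θ=205.5°: 54.0294
θ=268.8°: 69.6756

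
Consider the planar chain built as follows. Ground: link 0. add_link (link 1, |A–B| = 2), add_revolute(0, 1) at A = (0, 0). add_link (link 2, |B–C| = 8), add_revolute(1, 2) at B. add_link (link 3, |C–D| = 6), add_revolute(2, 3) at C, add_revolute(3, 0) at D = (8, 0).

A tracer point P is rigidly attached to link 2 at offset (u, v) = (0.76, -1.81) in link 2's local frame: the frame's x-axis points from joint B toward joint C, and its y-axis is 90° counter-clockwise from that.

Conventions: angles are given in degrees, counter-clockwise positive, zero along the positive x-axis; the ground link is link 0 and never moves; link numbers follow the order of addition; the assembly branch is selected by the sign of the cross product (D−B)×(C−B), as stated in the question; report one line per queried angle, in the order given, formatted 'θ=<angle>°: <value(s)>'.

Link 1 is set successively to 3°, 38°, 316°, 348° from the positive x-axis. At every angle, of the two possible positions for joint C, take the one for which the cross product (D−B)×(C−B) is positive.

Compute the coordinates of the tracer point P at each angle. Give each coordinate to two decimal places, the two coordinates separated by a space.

A=(0,0), D=(8.00,0)
θ=3°: B = A + 2.00·(cos3°, sin3°) = (1.9973, 0.1047)
θ=3°: |BD| = 6.0037
θ=3°: circle(B,8.00) ∩ circle(D,6.00): a=5.3337, h=5.9625
θ=3°:   candidates: C₊=(7.4341,5.9733) cross=35.797; C₋=(7.2262,-5.9499) cross=-35.797
θ=3°:   branch + wants cross > 0 → take C=(7.4341,5.9733) (cross=35.797)
θ=3°: ex = (C−B)/|BC| = (0.6796,0.7336); ey = (-0.7336,0.6796)
θ=3°: P = B + 0.76·ex + -1.81·ey = (3.8415,-0.5679)
θ=38°: B = A + 2.00·(cos38°, sin38°) = (1.5760, 1.2313)
θ=38°: |BD| = 6.5409
θ=38°: circle(B,8.00) ∩ circle(D,6.00): a=5.4108, h=5.8926
θ=38°:   candidates: C₊=(7.9994,6.0000) cross=38.543; C₋=(5.7808,-5.5745) cross=-38.543
θ=38°:   branch + wants cross > 0 → take C=(7.9994,6.0000) (cross=38.543)
θ=38°: ex = (C−B)/|BC| = (0.8029,0.5961); ey = (-0.5961,0.8029)
θ=38°: P = B + 0.76·ex + -1.81·ey = (3.2652,0.2311)
θ=316°: B = A + 2.00·(cos316°, sin316°) = (1.4387, -1.3893)
θ=316°: |BD| = 6.7068
θ=316°: circle(B,8.00) ∩ circle(D,6.00): a=5.4408, h=5.8649
θ=316°:   candidates: C₊=(5.5466,5.4755) cross=39.335; C₋=(7.9764,-6.0000) cross=-39.335
θ=316°:   branch + wants cross > 0 → take C=(5.5466,5.4755) (cross=39.335)
θ=316°: ex = (C−B)/|BC| = (0.5135,0.8581); ey = (-0.8581,0.5135)
θ=316°: P = B + 0.76·ex + -1.81·ey = (3.3821,-1.6666)
θ=348°: B = A + 2.00·(cos348°, sin348°) = (1.9563, -0.4158)
θ=348°: |BD| = 6.0580
θ=348°: circle(B,8.00) ∩ circle(D,6.00): a=5.3400, h=5.9569
θ=348°:   candidates: C₊=(6.8748,5.8936) cross=36.087; C₋=(7.6926,-5.9921) cross=-36.087
θ=348°:   branch + wants cross > 0 → take C=(6.8748,5.8936) (cross=36.087)
θ=348°: ex = (C−B)/|BC| = (0.6148,0.7887); ey = (-0.7887,0.6148)
θ=348°: P = B + 0.76·ex + -1.81·ey = (3.8511,-0.9292)

θ=3°: 3.84 -0.57
θ=38°: 3.27 0.23
θ=316°: 3.38 -1.67
θ=348°: 3.85 -0.93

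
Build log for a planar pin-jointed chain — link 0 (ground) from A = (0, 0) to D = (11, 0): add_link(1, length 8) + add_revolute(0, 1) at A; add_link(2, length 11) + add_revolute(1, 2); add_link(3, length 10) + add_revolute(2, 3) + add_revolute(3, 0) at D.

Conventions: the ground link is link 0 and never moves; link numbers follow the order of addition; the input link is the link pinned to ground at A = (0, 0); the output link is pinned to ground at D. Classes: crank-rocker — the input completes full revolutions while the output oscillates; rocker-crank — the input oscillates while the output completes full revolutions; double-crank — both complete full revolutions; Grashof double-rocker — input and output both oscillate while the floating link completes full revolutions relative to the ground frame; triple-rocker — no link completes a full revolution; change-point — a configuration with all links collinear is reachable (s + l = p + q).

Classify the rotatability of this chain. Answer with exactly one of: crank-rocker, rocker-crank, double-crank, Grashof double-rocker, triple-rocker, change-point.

lengths: ground=11, input=8, coupler=11, output=10
sorted: s=8 (shortest), l=11 (longest), p+q=21
s + l = 19 vs p + q = 21
s + l < p + q (Grashof) with shortest = input link → crank-rocker

crank-rocker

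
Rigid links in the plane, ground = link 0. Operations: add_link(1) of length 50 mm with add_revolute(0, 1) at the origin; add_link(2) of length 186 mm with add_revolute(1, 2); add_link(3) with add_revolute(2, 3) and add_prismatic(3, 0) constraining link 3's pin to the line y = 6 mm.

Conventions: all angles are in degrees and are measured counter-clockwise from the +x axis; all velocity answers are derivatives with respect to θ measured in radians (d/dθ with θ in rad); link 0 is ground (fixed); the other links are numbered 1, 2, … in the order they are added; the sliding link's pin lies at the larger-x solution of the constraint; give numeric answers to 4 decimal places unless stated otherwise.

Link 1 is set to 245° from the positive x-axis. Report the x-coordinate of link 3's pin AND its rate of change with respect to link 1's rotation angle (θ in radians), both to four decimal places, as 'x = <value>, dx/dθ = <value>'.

geometry: r = 50 mm, L = 186 mm, e = 6 mm
crank pin P = (r cos θ, r sin θ) = (-21.130913, -45.315389)
h = r sin θ − e = -45.315389 − 6 = -51.315389
x = r cos θ + √(L² − h²) = -21.130913 + 178.781237 = 157.650324
dx/dθ = −r sin θ − h·r cos θ/√(L² − h²) (θ in radians; h = -51.315389) = 39.250206

x = 157.6503, dx/dθ = 39.2502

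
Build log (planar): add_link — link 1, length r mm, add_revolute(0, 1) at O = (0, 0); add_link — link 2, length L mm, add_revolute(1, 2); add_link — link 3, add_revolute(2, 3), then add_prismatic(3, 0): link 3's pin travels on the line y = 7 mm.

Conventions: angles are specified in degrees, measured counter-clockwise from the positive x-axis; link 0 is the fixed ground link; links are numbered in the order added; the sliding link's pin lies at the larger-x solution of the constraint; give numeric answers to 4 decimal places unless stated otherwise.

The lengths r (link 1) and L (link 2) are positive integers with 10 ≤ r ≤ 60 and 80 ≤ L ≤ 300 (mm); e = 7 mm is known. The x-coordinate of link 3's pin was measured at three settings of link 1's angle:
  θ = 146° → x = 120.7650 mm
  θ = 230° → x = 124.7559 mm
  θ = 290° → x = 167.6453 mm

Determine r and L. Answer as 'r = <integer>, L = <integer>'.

constraint per measurement: (x − r cos θ)² + (r sin θ − e)² = L²
subtracting the θ₁ and θ₂ equations cancels the r² and L² terms:
r = (x₁² − x₂²) / (2[(x₁cos θ₁ + e sin θ₁) − (x₂cos θ₂ + e sin θ₂)]) = 46.0001 → r = 46
L² = (x₁ − r cos θ₁)² + (r sin θ₁ − e)² = 25599.9875 → L = 160.0000 → L = 160
check at θ₃=290°: x = 167.6453 (printed 167.6453) ✓

r = 46, L = 160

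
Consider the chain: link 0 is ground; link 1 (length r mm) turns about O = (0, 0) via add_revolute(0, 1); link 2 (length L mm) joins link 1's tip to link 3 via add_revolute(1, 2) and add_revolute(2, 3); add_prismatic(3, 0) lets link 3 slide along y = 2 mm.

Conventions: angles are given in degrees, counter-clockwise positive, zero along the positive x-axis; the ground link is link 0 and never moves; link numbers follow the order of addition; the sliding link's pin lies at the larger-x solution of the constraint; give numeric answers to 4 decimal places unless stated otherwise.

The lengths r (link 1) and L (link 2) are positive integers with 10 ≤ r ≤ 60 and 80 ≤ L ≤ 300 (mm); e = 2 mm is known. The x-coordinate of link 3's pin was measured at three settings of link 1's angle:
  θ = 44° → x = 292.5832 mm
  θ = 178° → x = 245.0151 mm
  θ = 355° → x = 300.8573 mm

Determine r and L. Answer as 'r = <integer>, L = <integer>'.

constraint per measurement: (x − r cos θ)² + (r sin θ − e)² = L²
subtracting the θ₁ and θ₂ equations cancels the r² and L² terms:
r = (x₁² − x₂²) / (2[(x₁cos θ₁ + e sin θ₁) − (x₂cos θ₂ + e sin θ₂)]) = 28.0000 → r = 28
L² = (x₁ − r cos θ₁)² + (r sin θ₁ − e)² = 74528.9897 → L = 273.0000 → L = 273
check at θ₃=355°: x = 300.8573 (printed 300.8573) ✓

r = 28, L = 273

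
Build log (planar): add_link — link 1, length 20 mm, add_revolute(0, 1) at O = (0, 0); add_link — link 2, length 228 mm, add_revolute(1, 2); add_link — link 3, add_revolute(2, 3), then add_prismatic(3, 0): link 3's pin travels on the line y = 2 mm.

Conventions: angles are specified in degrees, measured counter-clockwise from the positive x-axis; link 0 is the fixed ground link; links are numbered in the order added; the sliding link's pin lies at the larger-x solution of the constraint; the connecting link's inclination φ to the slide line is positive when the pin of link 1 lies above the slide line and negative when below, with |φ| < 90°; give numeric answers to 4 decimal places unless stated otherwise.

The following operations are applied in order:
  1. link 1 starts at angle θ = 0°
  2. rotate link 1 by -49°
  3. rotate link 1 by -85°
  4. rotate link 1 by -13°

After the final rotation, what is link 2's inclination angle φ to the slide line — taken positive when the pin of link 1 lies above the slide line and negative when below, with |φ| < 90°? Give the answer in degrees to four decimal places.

geometry: r = 20 mm, L = 228 mm, e = 2 mm; θ starts at 0°
rotate link 1 by -49°: θ ← 0° -49° = -49°
rotate link 1 by -85°: θ ← -49° -85° = -134°
rotate link 1 by -13°: θ ← -134° -13° = -147°
h = r sin θ − e = -10.892781 − 2 = -12.892781
sin φ = h / L = -12.892781 / 228 = -0.05654728
φ = arcsin(-0.05654728) = -3.241650°

-3.2416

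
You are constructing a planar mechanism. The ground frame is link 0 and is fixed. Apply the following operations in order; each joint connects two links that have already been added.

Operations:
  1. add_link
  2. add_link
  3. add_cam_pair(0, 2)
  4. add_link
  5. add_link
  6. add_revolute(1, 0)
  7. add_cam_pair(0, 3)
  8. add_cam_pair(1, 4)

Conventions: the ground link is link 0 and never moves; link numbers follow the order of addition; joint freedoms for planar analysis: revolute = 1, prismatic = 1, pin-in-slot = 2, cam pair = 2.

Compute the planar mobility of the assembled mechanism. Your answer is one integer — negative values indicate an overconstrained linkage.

link 0 = ground. State L|J1|J2 = 1|0|0
+link1  2|0|0
+link2  3|0|0
C(0,2) f=2→J2  3|0|1
+link3  4|0|1
+link4  5|0|1
R(1,0) f=1→J1  5|1|1
C(0,3) f=2→J2  5|1|2
C(1,4) f=2→J2  5|1|3
M = 3(5−1)−2·1−3 = 12−2−3 = 7

M = 7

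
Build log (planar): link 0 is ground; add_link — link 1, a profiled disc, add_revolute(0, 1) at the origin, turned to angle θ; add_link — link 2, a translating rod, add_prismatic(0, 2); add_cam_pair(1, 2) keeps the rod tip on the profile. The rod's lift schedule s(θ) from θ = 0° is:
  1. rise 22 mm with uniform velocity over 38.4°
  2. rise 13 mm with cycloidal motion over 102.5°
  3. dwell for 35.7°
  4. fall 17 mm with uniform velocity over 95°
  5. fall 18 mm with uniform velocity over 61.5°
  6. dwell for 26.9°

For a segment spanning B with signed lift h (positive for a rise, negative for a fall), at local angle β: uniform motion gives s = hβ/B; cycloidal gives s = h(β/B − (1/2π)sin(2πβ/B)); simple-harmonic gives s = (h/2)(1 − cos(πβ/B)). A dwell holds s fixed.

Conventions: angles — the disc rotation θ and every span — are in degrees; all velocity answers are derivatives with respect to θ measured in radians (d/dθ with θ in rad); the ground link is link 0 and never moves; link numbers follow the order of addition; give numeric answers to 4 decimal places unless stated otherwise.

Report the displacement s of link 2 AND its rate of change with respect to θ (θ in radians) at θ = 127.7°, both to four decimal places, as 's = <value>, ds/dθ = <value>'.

seg 1 [0°–38.4°] uniform, h=22: full span → s += 22 → s = 22.0000
seg 2 [38.4°–140.9°] cycloidal, h=13: θ=127.7° here. β=89.3, B=102.5. 13·(0.8712 − sin(2π·0.8712)/(2π)) = 12.8232 → s = 34.8232
velocity in seg [38.4°–140.9°] (cycloidal), θ in radians: β = 89.3° = 1.5586 rad, B = 102.5° = 1.7890 rad; ds/dθ = (h/B)(1 − cos(2πβ/B)) = (13/1.7890)(1 − cos(2π·0.8712)) = 2.251884 mm/rad

s = 34.8232, ds/dθ = 2.2519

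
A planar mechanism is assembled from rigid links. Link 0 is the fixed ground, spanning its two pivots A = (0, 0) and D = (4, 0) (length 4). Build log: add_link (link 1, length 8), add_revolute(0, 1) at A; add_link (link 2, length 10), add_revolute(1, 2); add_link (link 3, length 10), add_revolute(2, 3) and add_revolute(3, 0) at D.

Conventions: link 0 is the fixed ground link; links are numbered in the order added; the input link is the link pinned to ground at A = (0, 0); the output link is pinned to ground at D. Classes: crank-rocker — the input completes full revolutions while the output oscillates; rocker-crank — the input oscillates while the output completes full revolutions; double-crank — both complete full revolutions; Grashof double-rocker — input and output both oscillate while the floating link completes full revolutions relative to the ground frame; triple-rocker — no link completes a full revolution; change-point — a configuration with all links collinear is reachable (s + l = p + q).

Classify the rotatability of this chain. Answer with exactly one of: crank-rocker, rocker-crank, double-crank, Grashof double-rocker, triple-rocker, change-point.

lengths: ground=4, input=8, coupler=10, output=10
sorted: s=4 (shortest), l=10 (longest), p+q=18
s + l = 14 vs p + q = 18
s + l < p + q (Grashof) with shortest = ground link → double-crank

double-crank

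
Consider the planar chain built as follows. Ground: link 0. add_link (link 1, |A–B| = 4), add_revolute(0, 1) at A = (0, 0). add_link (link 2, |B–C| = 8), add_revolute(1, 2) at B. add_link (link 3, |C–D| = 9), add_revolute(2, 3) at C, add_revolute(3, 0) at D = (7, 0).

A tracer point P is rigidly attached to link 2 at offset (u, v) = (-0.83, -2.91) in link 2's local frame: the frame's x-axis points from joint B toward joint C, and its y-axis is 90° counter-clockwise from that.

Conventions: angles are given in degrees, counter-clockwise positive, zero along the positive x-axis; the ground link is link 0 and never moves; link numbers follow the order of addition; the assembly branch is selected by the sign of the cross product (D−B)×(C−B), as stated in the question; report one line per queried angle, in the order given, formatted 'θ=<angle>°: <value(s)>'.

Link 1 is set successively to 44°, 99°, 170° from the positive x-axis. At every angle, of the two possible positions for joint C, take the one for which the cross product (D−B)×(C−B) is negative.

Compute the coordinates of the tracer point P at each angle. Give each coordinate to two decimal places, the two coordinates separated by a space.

A=(0,0), D=(7.00,0)
θ=44°: B = A + 4.00·(cos44°, sin44°) = (2.8774, 2.7786)
θ=44°: |BD| = 4.9716
θ=44°: circle(B,8.00) ∩ circle(D,9.00): a=0.7761, h=7.9623
θ=44°:   candidates: C₊=(7.9710,8.9475) cross=39.585; C₋=(-0.9292,-4.2577) cross=-39.585
θ=44°:   branch - wants cross < 0 → take C=(-0.9292,-4.2577) (cross=-39.585)
θ=44°: ex = (C−B)/|BC| = (-0.4758,-0.8795); ey = (0.8795,-0.4758)
θ=44°: P = B + -0.83·ex + -2.91·ey = (0.7128,4.8933)
θ=99°: B = A + 4.00·(cos99°, sin99°) = (-0.6257, 3.9508)
θ=99°: |BD| = 8.5884
θ=99°: circle(B,8.00) ∩ circle(D,9.00): a=3.3045, h=7.2856
θ=99°:   candidates: C₊=(5.6598,8.8997) cross=62.572; C₋=(-1.0431,-4.0384) cross=-62.572
θ=99°:   branch - wants cross < 0 → take C=(-1.0431,-4.0384) (cross=-62.572)
θ=99°: ex = (C−B)/|BC| = (-0.0522,-0.9986); ey = (0.9986,-0.0522)
θ=99°: P = B + -0.83·ex + -2.91·ey = (-3.4885,4.9314)
θ=170°: B = A + 4.00·(cos170°, sin170°) = (-3.9392, 0.6946)
θ=170°: |BD| = 10.9613
θ=170°: circle(B,8.00) ∩ circle(D,9.00): a=4.7052, h=6.4700
θ=170°:   candidates: C₊=(1.1665,6.8535) cross=70.920; C₋=(0.3465,-6.0606) cross=-70.920
θ=170°:   branch - wants cross < 0 → take C=(0.3465,-6.0606) (cross=-70.920)
θ=170°: ex = (C−B)/|BC| = (0.5357,-0.8444); ey = (0.8444,0.5357)
θ=170°: P = B + -0.83·ex + -2.91·ey = (-6.8411,-0.1635)

θ=44°: 0.71 4.89
θ=99°: -3.49 4.93
θ=170°: -6.84 -0.16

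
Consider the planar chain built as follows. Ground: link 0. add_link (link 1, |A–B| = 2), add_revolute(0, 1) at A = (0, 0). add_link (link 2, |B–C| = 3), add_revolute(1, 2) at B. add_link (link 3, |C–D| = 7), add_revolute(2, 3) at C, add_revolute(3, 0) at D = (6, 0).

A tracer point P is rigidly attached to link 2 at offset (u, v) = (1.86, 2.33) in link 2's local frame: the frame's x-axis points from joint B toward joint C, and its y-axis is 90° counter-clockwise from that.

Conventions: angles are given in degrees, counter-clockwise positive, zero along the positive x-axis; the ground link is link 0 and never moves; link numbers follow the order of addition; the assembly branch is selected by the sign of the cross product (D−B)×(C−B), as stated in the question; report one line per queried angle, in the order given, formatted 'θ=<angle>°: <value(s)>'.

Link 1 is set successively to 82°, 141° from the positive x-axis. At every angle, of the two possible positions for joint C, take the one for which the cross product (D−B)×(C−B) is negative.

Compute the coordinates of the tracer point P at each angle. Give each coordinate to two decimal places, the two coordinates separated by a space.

A=(0,0), D=(6.00,0)
θ=82°: B = A + 2.00·(cos82°, sin82°) = (0.2783, 1.9805)
θ=82°: |BD| = 6.0547
θ=82°: circle(B,3.00) ∩ circle(D,7.00): a=-0.2758, h=2.9873
θ=82°:   candidates: C₊=(0.9948,4.8937) cross=18.087; C₋=(-0.9595,-0.7522) cross=-18.087
θ=82°:   branch - wants cross < 0 → take C=(-0.9595,-0.7522) (cross=-18.087)
θ=82°: ex = (C−B)/|BC| = (-0.4126,-0.9109); ey = (0.9109,-0.4126)
θ=82°: P = B + 1.86·ex + 2.33·ey = (1.6333,-0.6751)
θ=141°: B = A + 2.00·(cos141°, sin141°) = (-1.5543, 1.2586)
θ=141°: |BD| = 7.6584
θ=141°: circle(B,3.00) ∩ circle(D,7.00): a=1.2177, h=2.7417
θ=141°:   candidates: C₊=(0.0975,3.7630) cross=20.997; C₋=(-0.8037,-1.6460) cross=-20.997
θ=141°:   branch - wants cross < 0 → take C=(-0.8037,-1.6460) (cross=-20.997)
θ=141°: ex = (C−B)/|BC| = (0.2502,-0.9682); ey = (0.9682,0.2502)
θ=141°: P = B + 1.86·ex + 2.33·ey = (1.1670,0.0407)

θ=82°: 1.63 -0.68
θ=141°: 1.17 0.04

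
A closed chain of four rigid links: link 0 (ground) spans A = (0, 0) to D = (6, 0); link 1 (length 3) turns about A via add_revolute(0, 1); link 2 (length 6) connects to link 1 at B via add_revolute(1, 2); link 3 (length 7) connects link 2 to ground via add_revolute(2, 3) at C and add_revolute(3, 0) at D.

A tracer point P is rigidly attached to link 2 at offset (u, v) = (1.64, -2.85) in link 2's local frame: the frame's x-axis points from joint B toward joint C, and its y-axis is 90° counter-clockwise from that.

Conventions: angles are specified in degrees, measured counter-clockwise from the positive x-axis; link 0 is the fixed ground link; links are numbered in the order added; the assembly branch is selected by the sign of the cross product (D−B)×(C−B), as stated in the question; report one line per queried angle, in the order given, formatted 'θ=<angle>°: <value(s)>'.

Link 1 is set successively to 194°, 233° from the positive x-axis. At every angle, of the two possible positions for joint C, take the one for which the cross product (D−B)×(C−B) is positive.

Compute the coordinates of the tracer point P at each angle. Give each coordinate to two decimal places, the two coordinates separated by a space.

A=(0,0), D=(6.00,0)
θ=194°: B = A + 3.00·(cos194°, sin194°) = (-2.9109, -0.7258)
θ=194°: |BD| = 8.9404
θ=194°: circle(B,6.00) ∩ circle(D,7.00): a=3.7432, h=4.6892
θ=194°:   candidates: C₊=(0.4393,4.2518) cross=41.923; C₋=(1.2006,-5.0956) cross=-41.923
θ=194°:   branch + wants cross > 0 → take C=(0.4393,4.2518) (cross=41.923)
θ=194°: ex = (C−B)/|BC| = (0.5584,0.8296); ey = (-0.8296,0.5584)
θ=194°: P = B + 1.64·ex + -2.85·ey = (0.3692,-0.9565)
θ=233°: B = A + 3.00·(cos233°, sin233°) = (-1.8054, -2.3959)
θ=233°: |BD| = 8.1649
θ=233°: circle(B,6.00) ∩ circle(D,7.00): a=3.2864, h=5.0200
θ=233°:   candidates: C₊=(-0.1368,3.3674) cross=40.987; C₋=(2.8093,-6.2305) cross=-40.987
θ=233°:   branch + wants cross > 0 → take C=(-0.1368,3.3674) (cross=40.987)
θ=233°: ex = (C−B)/|BC| = (0.2781,0.9606); ey = (-0.9606,0.2781)
θ=233°: P = B + 1.64·ex + -2.85·ey = (1.3882,-1.6132)

θ=194°: 0.37 -0.96
θ=233°: 1.39 -1.61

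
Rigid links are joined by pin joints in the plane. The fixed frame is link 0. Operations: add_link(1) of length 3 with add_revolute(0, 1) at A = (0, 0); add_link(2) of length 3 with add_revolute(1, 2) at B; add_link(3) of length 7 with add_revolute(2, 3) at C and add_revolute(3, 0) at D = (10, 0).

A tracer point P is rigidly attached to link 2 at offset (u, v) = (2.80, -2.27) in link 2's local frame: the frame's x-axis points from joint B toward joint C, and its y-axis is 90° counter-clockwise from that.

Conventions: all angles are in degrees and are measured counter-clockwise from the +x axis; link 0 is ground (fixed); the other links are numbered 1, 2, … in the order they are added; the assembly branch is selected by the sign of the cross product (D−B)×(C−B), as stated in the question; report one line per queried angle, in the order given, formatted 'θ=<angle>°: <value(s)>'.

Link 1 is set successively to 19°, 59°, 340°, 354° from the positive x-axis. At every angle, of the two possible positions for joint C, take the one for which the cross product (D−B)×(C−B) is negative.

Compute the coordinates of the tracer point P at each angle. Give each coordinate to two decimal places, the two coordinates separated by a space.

A=(0,0), D=(10.00,0)
θ=19°: B = A + 3.00·(cos19°, sin19°) = (2.8366, 0.9767)
θ=19°: |BD| = 7.2297
θ=19°: circle(B,3.00) ∩ circle(D,7.00): a=0.8485, h=2.8775
θ=19°:   candidates: C₊=(4.0660,3.7132) cross=20.804; C₋=(3.2885,-1.9891) cross=-20.804
θ=19°:   branch - wants cross < 0 → take C=(3.2885,-1.9891) (cross=-20.804)
θ=19°: ex = (C−B)/|BC| = (0.1507,-0.9886); ey = (0.9886,0.1507)
θ=19°: P = B + 2.80·ex + -2.27·ey = (1.0143,-2.1333)
θ=59°: B = A + 3.00·(cos59°, sin59°) = (1.5451, 2.5715)
θ=59°: |BD| = 8.8373
θ=59°: circle(B,3.00) ∩ circle(D,7.00): a=2.1555, h=2.0866
θ=59°:   candidates: C₊=(4.2145,3.9406) cross=18.440; C₋=(3.0002,-0.0520) cross=-18.440
θ=59°:   branch - wants cross < 0 → take C=(3.0002,-0.0520) (cross=-18.440)
θ=59°: ex = (C−B)/|BC| = (0.4850,-0.8745); ey = (0.8745,0.4850)
θ=59°: P = B + 2.80·ex + -2.27·ey = (0.9181,-0.9781)
θ=340°: B = A + 3.00·(cos340°, sin340°) = (2.8191, -1.0261)
θ=340°: |BD| = 7.2539
θ=340°: circle(B,3.00) ∩ circle(D,7.00): a=0.8698, h=2.8711
θ=340°:   candidates: C₊=(3.2740,1.9392) cross=20.827; C₋=(4.0862,-3.7453) cross=-20.827
θ=340°:   branch - wants cross < 0 → take C=(4.0862,-3.7453) (cross=-20.827)
θ=340°: ex = (C−B)/|BC| = (0.4224,-0.9064); ey = (0.9064,0.4224)
θ=340°: P = B + 2.80·ex + -2.27·ey = (1.9442,-4.5228)
θ=354°: B = A + 3.00·(cos354°, sin354°) = (2.9836, -0.3136)
θ=354°: |BD| = 7.0234
θ=354°: circle(B,3.00) ∩ circle(D,7.00): a=0.6641, h=2.9256
θ=354°:   candidates: C₊=(3.5164,2.6387) cross=20.548; C₋=(3.7776,-3.2066) cross=-20.548
θ=354°:   branch - wants cross < 0 → take C=(3.7776,-3.2066) (cross=-20.548)
θ=354°: ex = (C−B)/|BC| = (0.2647,-0.9643); ey = (0.9643,0.2647)
θ=354°: P = B + 2.80·ex + -2.27·ey = (1.5357,-3.6146)

θ=19°: 1.01 -2.13
θ=59°: 0.92 -0.98
θ=340°: 1.94 -4.52
θ=354°: 1.54 -3.61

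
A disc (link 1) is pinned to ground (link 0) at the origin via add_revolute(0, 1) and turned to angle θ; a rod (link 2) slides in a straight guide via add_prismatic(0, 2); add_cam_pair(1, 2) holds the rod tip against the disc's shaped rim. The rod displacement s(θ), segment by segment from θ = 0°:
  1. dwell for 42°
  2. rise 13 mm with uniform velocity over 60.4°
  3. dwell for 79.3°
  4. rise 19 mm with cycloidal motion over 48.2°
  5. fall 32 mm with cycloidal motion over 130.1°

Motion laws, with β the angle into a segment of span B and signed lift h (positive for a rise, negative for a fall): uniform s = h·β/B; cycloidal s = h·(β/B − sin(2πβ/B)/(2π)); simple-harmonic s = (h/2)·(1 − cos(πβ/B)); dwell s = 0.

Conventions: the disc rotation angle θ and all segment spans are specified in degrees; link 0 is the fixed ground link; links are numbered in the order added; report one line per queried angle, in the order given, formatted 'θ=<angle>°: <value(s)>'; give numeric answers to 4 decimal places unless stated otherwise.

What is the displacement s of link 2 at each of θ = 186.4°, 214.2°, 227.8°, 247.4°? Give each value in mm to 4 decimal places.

segment 1 (0° to 42°, dwell): s unchanged at 0.0000
segment 2 (42° to 102.4°, uniform, h = 13) is passed completely: s = 0.0000 + (13) = 13.0000
segment 3 (102.4° to 181.7°, dwell): s unchanged at 13.0000
θ = 186.4° falls in segment 4 (181.7° to 229.9°, cycloidal, h = 19): β = 186.4 − 181.7 = 4.7°, B = 48.2°; Δs = 19·(0.0975 − sin(2π·0.0975)/(2π)) = 0.1138; s = 13.0000 + 0.1138 = 13.1138
θ = 214.2° falls in segment 4 (181.7° to 229.9°, cycloidal, h = 19): β = 214.2 − 181.7 = 32.5°, B = 48.2°; Δs = 19·(0.6743 − sin(2π·0.6743)/(2π)) = 15.4993; s = 13.0000 + 15.4993 = 28.4993
θ = 227.8° falls in segment 4 (181.7° to 229.9°, cycloidal, h = 19): β = 227.8 − 181.7 = 46.1°, B = 48.2°; Δs = 19·(0.9564 − sin(2π·0.9564)/(2π)) = 18.9897; s = 13.0000 + 18.9897 = 31.9897
segment 4 (181.7° to 229.9°, cycloidal, h = 19) is passed completely: s = 13.0000 + (19) = 32.0000
θ = 247.4° falls in segment 5 (229.9° to 360°, cycloidal, h = -32): β = 247.4 − 229.9 = 17.5°, B = 130.1°; Δs = -32·(0.1345 − sin(2π·0.1345)/(2π)) = -0.4944; s = 32.0000 − 0.4944 = 31.5056

θ=186.4°: 13.1138
θ=214.2°: 28.4993
θ=227.8°: 31.9897
θ=247.4°: 31.5056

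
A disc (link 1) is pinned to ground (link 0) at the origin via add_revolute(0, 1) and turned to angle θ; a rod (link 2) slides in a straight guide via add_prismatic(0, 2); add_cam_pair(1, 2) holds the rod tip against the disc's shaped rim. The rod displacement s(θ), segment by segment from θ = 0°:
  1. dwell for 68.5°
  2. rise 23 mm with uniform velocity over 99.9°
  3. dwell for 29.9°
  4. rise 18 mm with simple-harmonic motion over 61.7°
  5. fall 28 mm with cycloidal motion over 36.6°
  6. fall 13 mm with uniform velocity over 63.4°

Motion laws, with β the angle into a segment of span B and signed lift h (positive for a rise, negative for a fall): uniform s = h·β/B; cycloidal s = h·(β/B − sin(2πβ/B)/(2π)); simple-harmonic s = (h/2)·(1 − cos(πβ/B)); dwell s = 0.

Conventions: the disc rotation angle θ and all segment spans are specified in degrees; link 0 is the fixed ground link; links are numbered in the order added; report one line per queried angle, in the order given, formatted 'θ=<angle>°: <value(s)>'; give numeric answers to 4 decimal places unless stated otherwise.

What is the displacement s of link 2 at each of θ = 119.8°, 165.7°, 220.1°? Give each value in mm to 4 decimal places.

segment 1 (0° to 68.5°, dwell): s unchanged at 0.0000
θ = 119.8° falls in segment 2 (68.5° to 168.4°, uniform, h = 23): β = 119.8 − 68.5 = 51.3°, B = 99.9°; Δs = 23·51.3/99.9 = 11.8108; s = 0.0000 + 11.8108 = 11.8108
θ = 165.7° falls in segment 2 (68.5° to 168.4°, uniform, h = 23): β = 165.7 − 68.5 = 97.2°, B = 99.9°; Δs = 23·97.2/99.9 = 22.3784; s = 0.0000 + 22.3784 = 22.3784
segment 2 (68.5° to 168.4°, uniform, h = 23) is passed completely: s = 0.0000 + (23) = 23.0000
segment 3 (168.4° to 198.3°, dwell): s unchanged at 23.0000
θ = 220.1° falls in segment 4 (198.3° to 260°, simple-harmonic, h = 18): β = 220.1 − 198.3 = 21.8°, B = 61.7°; Δs = 18/2·(1 − cos(π·0.3533)) = 4.9980; s = 23.0000 + 4.9980 = 27.9980

θ=119.8°: 11.8108
θ=165.7°: 22.3784
θ=220.1°: 27.9980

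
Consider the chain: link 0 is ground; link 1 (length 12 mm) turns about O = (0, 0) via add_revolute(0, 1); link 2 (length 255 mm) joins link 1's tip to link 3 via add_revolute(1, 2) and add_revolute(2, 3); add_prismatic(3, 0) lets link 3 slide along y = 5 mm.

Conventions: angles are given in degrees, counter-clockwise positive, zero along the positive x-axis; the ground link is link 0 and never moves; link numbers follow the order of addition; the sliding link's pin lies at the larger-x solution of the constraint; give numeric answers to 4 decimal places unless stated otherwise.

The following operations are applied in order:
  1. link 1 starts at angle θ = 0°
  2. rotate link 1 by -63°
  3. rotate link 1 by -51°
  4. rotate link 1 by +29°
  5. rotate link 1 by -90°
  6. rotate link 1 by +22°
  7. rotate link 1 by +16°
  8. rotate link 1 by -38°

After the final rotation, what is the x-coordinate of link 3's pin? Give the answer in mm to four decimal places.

geometry: r = 12 mm, L = 255 mm, e = 5 mm; θ starts at 0°
rotate link 1 by -63°: θ ← 0° -63° = -63°
rotate link 1 by -51°: θ ← -63° -51° = -114°
rotate link 1 by +29°: θ ← -114° +29° = -85°
rotate link 1 by -90°: θ ← -85° -90° = -175°
rotate link 1 by +22°: θ ← -175° +22° = -153°
rotate link 1 by +16°: θ ← -153° +16° = -137°
rotate link 1 by -38°: θ ← -137° -38° = -175°
crank pin P = (r cos θ, r sin θ) = (-11.954336, -1.045869)
h = r sin θ − e = -1.045869 − 5 = -6.045869
x = r cos θ + √(L² − h²) = -11.954336 + 254.928318 = 242.973982

242.9740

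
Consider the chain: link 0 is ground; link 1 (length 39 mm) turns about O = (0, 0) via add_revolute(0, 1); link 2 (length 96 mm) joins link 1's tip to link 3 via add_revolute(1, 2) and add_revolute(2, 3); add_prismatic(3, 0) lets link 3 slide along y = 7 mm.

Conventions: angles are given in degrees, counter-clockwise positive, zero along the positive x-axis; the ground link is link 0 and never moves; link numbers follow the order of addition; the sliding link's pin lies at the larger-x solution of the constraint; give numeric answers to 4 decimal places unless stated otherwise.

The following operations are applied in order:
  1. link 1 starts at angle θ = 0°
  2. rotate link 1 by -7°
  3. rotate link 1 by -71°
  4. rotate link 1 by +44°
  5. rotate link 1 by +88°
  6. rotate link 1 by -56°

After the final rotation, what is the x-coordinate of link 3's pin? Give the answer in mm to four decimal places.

geometry: r = 39 mm, L = 96 mm, e = 7 mm; θ starts at 0°
rotate link 1 by -7°: θ ← 0° -7° = -7°
rotate link 1 by -71°: θ ← -7° -71° = -78°
rotate link 1 by +44°: θ ← -78° +44° = -34°
rotate link 1 by +88°: θ ← -34° +88° = 54°
rotate link 1 by -56°: θ ← 54° -56° = -2°
crank pin P = (r cos θ, r sin θ) = (38.976242, -1.361080)
h = r sin θ − e = -1.361080 − 7 = -8.361080
x = r cos θ + √(L² − h²) = 38.976242 + 95.635204 = 134.611447

134.6114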